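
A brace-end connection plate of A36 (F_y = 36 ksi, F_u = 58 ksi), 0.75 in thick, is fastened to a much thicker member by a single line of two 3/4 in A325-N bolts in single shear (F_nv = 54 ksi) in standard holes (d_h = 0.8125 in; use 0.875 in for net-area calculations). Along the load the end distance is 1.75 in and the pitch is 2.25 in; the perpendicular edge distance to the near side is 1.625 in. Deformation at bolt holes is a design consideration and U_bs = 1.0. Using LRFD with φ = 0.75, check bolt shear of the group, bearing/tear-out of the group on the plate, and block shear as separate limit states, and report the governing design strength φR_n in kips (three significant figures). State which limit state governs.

Bolt shear: A_b = π·0.75²/4 = 0.4418 in²; R_n = 54 × 0.4418 × 2 × 1 = 47.71 kips → 0.75 × 47.71 = 35.8 kips.
Bearing: edge l_c = 1.344, r_n = 70.14 kips; interior l_c = 1.438, r_n = 75.04 kips; R_n = 70.14 + 1·75.04 = 145.2 kips → 109 kips.
Block shear: A_gv = 3, A_nv = 2.016, A_nt = 0.8906 in²; R_n = min(0.6F_uA_nv, 0.6F_yA_gv) + U_bs·F_u·A_nt = 116.5 kips → 87.3 kips.
Bolt shear governs: 35.8 kips.

35.8 kips (bolt shear governs)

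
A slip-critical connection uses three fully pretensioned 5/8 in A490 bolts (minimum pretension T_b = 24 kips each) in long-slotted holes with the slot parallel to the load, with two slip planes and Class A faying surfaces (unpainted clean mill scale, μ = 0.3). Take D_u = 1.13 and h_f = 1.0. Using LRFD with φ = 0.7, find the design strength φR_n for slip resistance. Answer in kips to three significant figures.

R_n = μ · D_u · h_f · T_b · n_s · n_b = 0.3 × 1.13 × 1.0 × 24 × 2 × 3 = 48.82 kips.
Design strength φR_n = 0.7 × 48.82 = 34.2 kips.

34.2 kips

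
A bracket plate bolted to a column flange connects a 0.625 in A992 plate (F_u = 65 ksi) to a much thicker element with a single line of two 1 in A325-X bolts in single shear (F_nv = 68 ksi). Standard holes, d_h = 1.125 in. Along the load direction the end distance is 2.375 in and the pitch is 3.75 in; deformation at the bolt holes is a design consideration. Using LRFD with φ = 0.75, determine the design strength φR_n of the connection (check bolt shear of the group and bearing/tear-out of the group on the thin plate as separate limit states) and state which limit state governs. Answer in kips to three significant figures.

80.1 kips (bolt shear governs)

Bolt shear: A_b = π·1²/4 = 0.7854 in²; R_n = 68 × 0.7854 × 2 × 1 = 106.8 kips → 0.75 × 106.8 = 80.1 kips.
Bearing (1.2 l_c t F_u ≤ 2.4 d t F_u): upper limit = 2.4·1·0.625·65 = 97.5 kips.
  Edge l_c = 2.375 − 1.125/2 = 1.812 → r_n = 88.36 kips; interior l_c = 3.75 − 1.125 = 2.625 → r_n = 97.5 kips.
  R_n,bearing = 1·88.36 + 1·97.5 = 185.9 kips → 0.75 × 185.9 = 139 kips.
Bolt shear governs: 80.1 kips.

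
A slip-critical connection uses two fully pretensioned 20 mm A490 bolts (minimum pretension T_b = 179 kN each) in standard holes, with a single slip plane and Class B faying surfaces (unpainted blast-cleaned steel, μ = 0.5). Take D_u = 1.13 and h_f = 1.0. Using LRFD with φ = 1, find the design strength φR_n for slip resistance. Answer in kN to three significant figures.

R_n = μ · D_u · h_f · T_b · n_s · n_b = 0.5 × 1.13 × 1.0 × 179 × 1 × 2 = 202.3 kN.
Design strength φR_n = 1 × 202.3 = 202 kN.

202 kN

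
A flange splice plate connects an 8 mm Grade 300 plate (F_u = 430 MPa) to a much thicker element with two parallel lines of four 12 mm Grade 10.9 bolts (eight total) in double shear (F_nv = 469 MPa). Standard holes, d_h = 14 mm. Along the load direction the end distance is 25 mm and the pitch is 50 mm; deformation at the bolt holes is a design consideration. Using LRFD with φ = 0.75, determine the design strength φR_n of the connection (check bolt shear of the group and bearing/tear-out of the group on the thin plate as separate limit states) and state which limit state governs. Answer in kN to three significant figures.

Bolt shear: A_b = π·12²/4 = 113.1 mm²; R_n = 469 × 113.1 × 8 × 2 / 1000 = 848.7 kN → 0.75 × 848.7 = 637 kN.
Bearing (1.2 l_c t F_u ≤ 2.4 d t F_u): upper limit = 2.4·12·8·430 / 1000 = 99.07 kN.
  Edge l_c = 25 − 14/2 = 18 → r_n = 74.3 kN; interior l_c = 50 − 14 = 36 → r_n = 99.07 kN.
  R_n,bearing = 2·74.3 + 6·99.07 = 743 kN → 0.75 × 743 = 557 kN.
Bearing governs: 557 kN.

557 kN (bearing governs)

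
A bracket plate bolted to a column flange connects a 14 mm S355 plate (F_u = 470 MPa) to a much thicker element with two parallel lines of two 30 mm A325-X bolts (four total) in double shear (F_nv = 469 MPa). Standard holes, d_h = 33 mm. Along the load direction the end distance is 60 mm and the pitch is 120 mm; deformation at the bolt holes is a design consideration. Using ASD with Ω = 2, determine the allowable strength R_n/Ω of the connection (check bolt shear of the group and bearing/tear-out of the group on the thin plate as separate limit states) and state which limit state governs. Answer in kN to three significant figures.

Bolt shear: A_b = π·30²/4 = 706.9 mm²; R_n = 469 × 706.9 × 4 × 2 / 1000 = 2652 kN → 2652 / 2 = 1330 kN.
Bearing (1.2 l_c t F_u ≤ 2.4 d t F_u): upper limit = 2.4·30·14·470 / 1000 = 473.8 kN.
  Edge l_c = 60 − 33/2 = 43.5 → r_n = 343.5 kN; interior l_c = 120 − 33 = 87 → r_n = 473.8 kN.
  R_n,bearing = 2·343.5 + 2·473.8 = 1634 kN → 1634 / 2 = 817 kN.
Bearing governs: 817 kN.

817 kN (bearing governs)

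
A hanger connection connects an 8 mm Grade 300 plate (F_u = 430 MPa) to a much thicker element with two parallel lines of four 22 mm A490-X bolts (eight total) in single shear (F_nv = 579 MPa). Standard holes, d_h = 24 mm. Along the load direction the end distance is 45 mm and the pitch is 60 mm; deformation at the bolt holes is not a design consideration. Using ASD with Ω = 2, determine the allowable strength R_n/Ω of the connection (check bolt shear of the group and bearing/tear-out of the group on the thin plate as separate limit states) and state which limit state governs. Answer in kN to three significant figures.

Bolt shear: A_b = π·22²/4 = 380.1 mm²; R_n = 579 × 380.1 × 8 × 1 / 1000 = 1761 kN → 1761 / 2 = 880 kN.
Bearing (1.5 l_c t F_u ≤ 3.0 d t F_u): upper limit = 3.0·22·8·430 / 1000 = 227 kN.
  Edge l_c = 45 − 24/2 = 33 → r_n = 170.3 kN; interior l_c = 60 − 24 = 36 → r_n = 185.8 kN.
  R_n,bearing = 2·170.3 + 6·185.8 = 1455 kN → 1455 / 2 = 728 kN.
Bearing governs: 728 kN.

728 kN (bearing governs)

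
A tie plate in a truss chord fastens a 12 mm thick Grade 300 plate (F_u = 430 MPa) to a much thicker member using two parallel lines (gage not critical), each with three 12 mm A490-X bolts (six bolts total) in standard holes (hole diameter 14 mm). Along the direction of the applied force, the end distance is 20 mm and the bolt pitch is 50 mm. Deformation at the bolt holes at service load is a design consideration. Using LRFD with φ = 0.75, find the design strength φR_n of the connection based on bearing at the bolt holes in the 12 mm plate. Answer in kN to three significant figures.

567 kN

Per bolt r_n = 1.2 l_c t F_u ≤ 2.4 d t F_u; upper limit = 2.4 × 12 × 12 × 430 / 1000 = 148.6 kN.
Edge bolt: l_c = 20 − 14/2 = 13 mm → 1.2 × 13 × 12 × 430 / 1000 = 80.5 → r_n = 80.5 kN.
Interior bolts: l_c = 50 − 14 = 36 mm → 1.2 × 36 × 12 × 430 / 1000 = 222.9 → r_n = 148.6 kN.
R_n = 2 × 80.5 + 4 × 148.6 = 755.4 kN.
Design strength φR_n = 0.75 × 755.4 = 567 kN.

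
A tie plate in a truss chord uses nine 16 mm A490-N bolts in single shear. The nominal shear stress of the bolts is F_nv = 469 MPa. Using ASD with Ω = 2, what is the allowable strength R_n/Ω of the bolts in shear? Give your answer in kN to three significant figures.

A_b = π × 16² / 4 = 201.1 mm².
R_n = F_nv · A_b · n · n_s = 469 × 201.1 × 9 × 1 / 1000 = 848.7 kN.
Allowable strength R_n/Ω = 848.7 / 2 = 424 kN.

424 kN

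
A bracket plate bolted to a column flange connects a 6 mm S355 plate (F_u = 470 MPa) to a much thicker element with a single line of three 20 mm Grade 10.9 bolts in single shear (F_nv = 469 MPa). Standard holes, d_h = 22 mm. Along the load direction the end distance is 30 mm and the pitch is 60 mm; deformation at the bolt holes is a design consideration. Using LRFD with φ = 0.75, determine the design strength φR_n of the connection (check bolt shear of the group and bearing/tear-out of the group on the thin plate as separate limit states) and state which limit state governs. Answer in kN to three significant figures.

Bolt shear: A_b = π·20²/4 = 314.2 mm²; R_n = 469 × 314.2 × 3 × 1 / 1000 = 442 kN → 0.75 × 442 = 332 kN.
Bearing (1.2 l_c t F_u ≤ 2.4 d t F_u): upper limit = 2.4·20·6·470 / 1000 = 135.4 kN.
  Edge l_c = 30 − 22/2 = 19 → r_n = 64.3 kN; interior l_c = 60 − 22 = 38 → r_n = 128.6 kN.
  R_n,bearing = 1·64.3 + 2·128.6 = 321.5 kN → 0.75 × 321.5 = 241 kN.
Bearing governs: 241 kN.

241 kN (bearing governs)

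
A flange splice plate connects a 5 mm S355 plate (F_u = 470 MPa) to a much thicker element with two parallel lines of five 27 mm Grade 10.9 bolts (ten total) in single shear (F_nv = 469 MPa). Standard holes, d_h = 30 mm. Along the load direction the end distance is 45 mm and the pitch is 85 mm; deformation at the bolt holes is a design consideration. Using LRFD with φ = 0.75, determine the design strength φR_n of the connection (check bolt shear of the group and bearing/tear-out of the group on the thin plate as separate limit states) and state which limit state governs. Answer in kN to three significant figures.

1040 kN (bearing governs)

Bolt shear: A_b = π·27²/4 = 572.6 mm²; R_n = 469 × 572.6 × 10 × 1 / 1000 = 2685 kN → 0.75 × 2685 = 2010 kN.
Bearing (1.2 l_c t F_u ≤ 2.4 d t F_u): upper limit = 2.4·27·5·470 / 1000 = 152.3 kN.
  Edge l_c = 45 − 30/2 = 30 → r_n = 84.6 kN; interior l_c = 85 − 30 = 55 → r_n = 152.3 kN.
  R_n,bearing = 2·84.6 + 8·152.3 = 1387 kN → 0.75 × 1387 = 1040 kN.
Bearing governs: 1040 kN.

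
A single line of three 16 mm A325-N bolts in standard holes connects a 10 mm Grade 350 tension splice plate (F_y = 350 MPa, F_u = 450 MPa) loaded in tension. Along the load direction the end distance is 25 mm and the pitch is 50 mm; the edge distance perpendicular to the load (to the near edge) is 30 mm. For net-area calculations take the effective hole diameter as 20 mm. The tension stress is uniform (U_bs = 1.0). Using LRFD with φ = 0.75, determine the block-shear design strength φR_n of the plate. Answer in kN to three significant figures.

Shear plane L_v = 25 + 2·50 = 125 mm; A_gv = 125 × 10 = 1250 mm².
A_nv = (125 − 2.5·20) × 10 = 750 mm².
A_nt = (30 − 0.5·20) × 10 = 200 mm².
0.6 F_u A_nv = 202.5 kN; 0.6 F_y A_gv = 262.5 kN → shear rupture governs the shear term.
R_n = 202.5 + 1.0 × 450 × 200 / 1000 = 292.5 kN.
Design strength φR_n = 0.75 × 292.5 = 219 kN.

219 kN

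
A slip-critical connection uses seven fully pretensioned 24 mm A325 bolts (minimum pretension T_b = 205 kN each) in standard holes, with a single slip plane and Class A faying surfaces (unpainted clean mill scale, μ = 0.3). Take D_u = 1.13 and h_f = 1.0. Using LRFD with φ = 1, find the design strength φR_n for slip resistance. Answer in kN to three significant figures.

R_n = μ · D_u · h_f · T_b · n_s · n_b = 0.3 × 1.13 × 1.0 × 205 × 1 × 7 = 486.5 kN.
Design strength φR_n = 1 × 486.5 = 486 kN.

486 kN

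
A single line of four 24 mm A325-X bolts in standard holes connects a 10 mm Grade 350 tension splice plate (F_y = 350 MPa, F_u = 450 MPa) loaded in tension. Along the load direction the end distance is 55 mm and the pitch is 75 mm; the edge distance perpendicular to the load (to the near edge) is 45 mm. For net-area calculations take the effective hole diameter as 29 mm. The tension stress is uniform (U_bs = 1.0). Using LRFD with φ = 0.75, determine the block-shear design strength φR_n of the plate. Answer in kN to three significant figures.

464 kN

Shear plane L_v = 55 + 3·75 = 280 mm; A_gv = 280 × 10 = 2800 mm².
A_nv = (280 − 3.5·29) × 10 = 1785 mm².
A_nt = (45 − 0.5·29) × 10 = 305 mm².
0.6 F_u A_nv = 481.9 kN; 0.6 F_y A_gv = 588 kN → shear rupture governs the shear term.
R_n = 481.9 + 1.0 × 450 × 305 / 1000 = 619.2 kN.
Design strength φR_n = 0.75 × 619.2 = 464 kN.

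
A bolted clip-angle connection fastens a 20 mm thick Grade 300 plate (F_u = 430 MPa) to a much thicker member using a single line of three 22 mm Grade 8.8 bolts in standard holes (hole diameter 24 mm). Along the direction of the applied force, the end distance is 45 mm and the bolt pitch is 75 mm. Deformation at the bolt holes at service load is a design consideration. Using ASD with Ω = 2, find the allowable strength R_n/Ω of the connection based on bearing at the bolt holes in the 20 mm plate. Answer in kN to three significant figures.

Per bolt r_n = 1.2 l_c t F_u ≤ 2.4 d t F_u; upper limit = 2.4 × 22 × 20 × 430 / 1000 = 454.1 kN.
Edge bolt: l_c = 45 − 24/2 = 33 mm → 1.2 × 33 × 20 × 430 / 1000 = 340.6 → r_n = 340.6 kN.
Interior bolts: l_c = 75 − 24 = 51 mm → 1.2 × 51 × 20 × 430 / 1000 = 526.3 → r_n = 454.1 kN.
R_n = 1 × 340.6 + 2 × 454.1 = 1249 kN.
Allowable strength R_n/Ω = 1249 / 2 = 624 kN.

624 kN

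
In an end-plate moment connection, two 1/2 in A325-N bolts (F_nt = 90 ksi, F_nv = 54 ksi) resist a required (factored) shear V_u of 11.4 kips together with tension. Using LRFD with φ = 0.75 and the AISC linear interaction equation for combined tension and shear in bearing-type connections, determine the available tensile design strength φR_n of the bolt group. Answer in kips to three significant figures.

A_b = π·0.5²/4 = 0.1963 in²; f_rv = 11.4 / (2 × 0.1963) = 29.03 ksi.
F'_nt = 1.3 F_nt − (F_nt / φF_nv) f_rv = 1.3·90 − (90/(0.75·54))·29.03 = 52.49 ksi, capped at F_nt → F'_nt = 52.49 ksi.
R_n = F'_nt · A_b · n = 52.49 × 0.1963 × 2 = 20.61 kips.
Design strength φR_n = 0.75 × 20.61 = 15.5 kips.

15.5 kips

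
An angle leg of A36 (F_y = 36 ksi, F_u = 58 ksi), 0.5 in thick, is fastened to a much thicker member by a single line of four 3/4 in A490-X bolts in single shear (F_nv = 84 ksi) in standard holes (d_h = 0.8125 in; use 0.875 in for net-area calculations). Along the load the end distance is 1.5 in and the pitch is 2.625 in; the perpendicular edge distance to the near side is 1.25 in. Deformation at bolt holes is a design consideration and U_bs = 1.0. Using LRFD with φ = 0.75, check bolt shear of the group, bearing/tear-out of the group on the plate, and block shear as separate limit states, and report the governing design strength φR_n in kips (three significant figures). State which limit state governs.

Bolt shear: A_b = π·0.75²/4 = 0.4418 in²; R_n = 84 × 0.4418 × 4 × 1 = 148.4 kips → 0.75 × 148.4 = 111 kips.
Bearing: edge l_c = 1.094, r_n = 38.06 kips; interior l_c = 1.812, r_n = 52.2 kips; R_n = 38.06 + 3·52.2 = 194.7 kips → 146 kips.
Block shear: A_gv = 4.688, A_nv = 3.156, A_nt = 0.4062 in²; R_n = min(0.6F_uA_nv, 0.6F_yA_gv) + U_bs·F_u·A_nt = 124.8 kips → 93.6 kips.
Block shear governs: 93.6 kips.

93.6 kips (block shear governs)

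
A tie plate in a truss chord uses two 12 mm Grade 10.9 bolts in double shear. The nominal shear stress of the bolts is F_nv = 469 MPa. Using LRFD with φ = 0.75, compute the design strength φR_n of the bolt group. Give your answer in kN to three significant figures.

159 kN

A_b = π × 12² / 4 = 113.1 mm².
R_n = F_nv · A_b · n · n_s = 469 × 113.1 × 2 × 2 / 1000 = 212.2 kN.
Design strength φR_n = 0.75 × 212.2 = 159 kN.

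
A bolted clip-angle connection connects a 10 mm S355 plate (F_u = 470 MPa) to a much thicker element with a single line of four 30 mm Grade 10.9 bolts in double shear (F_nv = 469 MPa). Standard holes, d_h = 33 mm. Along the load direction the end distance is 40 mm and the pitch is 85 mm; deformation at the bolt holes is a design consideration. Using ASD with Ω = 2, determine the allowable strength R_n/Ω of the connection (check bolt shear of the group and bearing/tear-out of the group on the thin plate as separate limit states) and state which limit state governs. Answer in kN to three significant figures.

Bolt shear: A_b = π·30²/4 = 706.9 mm²; R_n = 469 × 706.9 × 4 × 2 / 1000 = 2652 kN → 2652 / 2 = 1330 kN.
Bearing (1.2 l_c t F_u ≤ 2.4 d t F_u): upper limit = 2.4·30·10·470 / 1000 = 338.4 kN.
  Edge l_c = 40 − 33/2 = 23.5 → r_n = 132.5 kN; interior l_c = 85 − 33 = 52 → r_n = 293.3 kN.
  R_n,bearing = 1·132.5 + 3·293.3 = 1012 kN → 1012 / 2 = 506 kN.
Bearing governs: 506 kN.

506 kN (bearing governs)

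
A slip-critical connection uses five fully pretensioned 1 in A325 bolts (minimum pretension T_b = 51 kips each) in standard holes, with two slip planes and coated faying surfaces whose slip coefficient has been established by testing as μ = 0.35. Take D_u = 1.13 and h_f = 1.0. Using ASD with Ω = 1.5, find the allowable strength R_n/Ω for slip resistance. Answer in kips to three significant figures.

134 kips

R_n = μ · D_u · h_f · T_b · n_s · n_b = 0.35 × 1.13 × 1.0 × 51 × 2 × 5 = 201.7 kips.
Allowable strength R_n/Ω = 201.7 / 1.5 = 134 kips.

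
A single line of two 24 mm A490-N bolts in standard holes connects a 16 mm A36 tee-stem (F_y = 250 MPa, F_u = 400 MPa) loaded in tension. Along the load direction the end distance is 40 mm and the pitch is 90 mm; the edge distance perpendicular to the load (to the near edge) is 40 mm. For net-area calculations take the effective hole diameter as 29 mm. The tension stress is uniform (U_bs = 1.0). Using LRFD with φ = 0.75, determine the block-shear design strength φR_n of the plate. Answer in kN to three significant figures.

356 kN

Shear plane L_v = 40 + 1·90 = 130 mm; A_gv = 130 × 16 = 2080 mm².
A_nv = (130 − 1.5·29) × 16 = 1384 mm².
A_nt = (40 − 0.5·29) × 16 = 408 mm².
0.6 F_u A_nv = 332.2 kN; 0.6 F_y A_gv = 312 kN → shear yielding governs the shear term.
R_n = 312 + 1.0 × 400 × 408 / 1000 = 475.2 kN.
Design strength φR_n = 0.75 × 475.2 = 356 kN.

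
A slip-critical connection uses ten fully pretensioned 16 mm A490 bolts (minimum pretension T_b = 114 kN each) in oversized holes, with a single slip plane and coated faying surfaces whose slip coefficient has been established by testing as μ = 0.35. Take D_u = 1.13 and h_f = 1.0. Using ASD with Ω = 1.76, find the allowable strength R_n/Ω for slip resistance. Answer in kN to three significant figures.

256 kN

R_n = μ · D_u · h_f · T_b · n_s · n_b = 0.35 × 1.13 × 1.0 × 114 × 1 × 10 = 450.9 kN.
Allowable strength R_n/Ω = 450.9 / 1.76 = 256 kN.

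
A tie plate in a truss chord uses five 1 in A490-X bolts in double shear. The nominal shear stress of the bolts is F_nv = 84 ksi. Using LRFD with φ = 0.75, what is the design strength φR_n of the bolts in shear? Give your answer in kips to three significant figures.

495 kips

A_b = π × 1² / 4 = 0.7854 in².
R_n = F_nv · A_b · n · n_s = 84 × 0.7854 × 5 × 2 = 659.7 kips.
Design strength φR_n = 0.75 × 659.7 = 495 kips.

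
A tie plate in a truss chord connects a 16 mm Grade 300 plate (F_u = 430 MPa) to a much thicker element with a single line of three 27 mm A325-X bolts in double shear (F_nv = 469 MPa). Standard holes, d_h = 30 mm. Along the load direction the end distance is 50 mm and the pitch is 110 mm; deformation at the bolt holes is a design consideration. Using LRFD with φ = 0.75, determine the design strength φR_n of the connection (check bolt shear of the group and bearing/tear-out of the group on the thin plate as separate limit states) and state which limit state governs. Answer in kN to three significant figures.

Bolt shear: A_b = π·27²/4 = 572.6 mm²; R_n = 469 × 572.6 × 3 × 2 / 1000 = 1611 kN → 0.75 × 1611 = 1210 kN.
Bearing (1.2 l_c t F_u ≤ 2.4 d t F_u): upper limit = 2.4·27·16·430 / 1000 = 445.8 kN.
  Edge l_c = 50 − 30/2 = 35 → r_n = 289 kN; interior l_c = 110 − 30 = 80 → r_n = 445.8 kN.
  R_n,bearing = 1·289 + 2·445.8 = 1181 kN → 0.75 × 1181 = 885 kN.
Bearing governs: 885 kN.

885 kN (bearing governs)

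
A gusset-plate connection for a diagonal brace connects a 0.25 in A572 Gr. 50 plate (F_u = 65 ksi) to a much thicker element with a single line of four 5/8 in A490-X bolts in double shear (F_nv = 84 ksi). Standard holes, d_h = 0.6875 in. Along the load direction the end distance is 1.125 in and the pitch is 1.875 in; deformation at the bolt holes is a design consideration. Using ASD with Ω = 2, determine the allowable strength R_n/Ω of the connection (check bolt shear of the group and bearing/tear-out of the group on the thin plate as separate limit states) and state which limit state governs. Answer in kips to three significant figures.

Bolt shear: A_b = π·0.625²/4 = 0.3068 in²; R_n = 84 × 0.3068 × 4 × 2 = 206.2 kips → 206.2 / 2 = 103 kips.
Bearing (1.2 l_c t F_u ≤ 2.4 d t F_u): upper limit = 2.4·0.625·0.25·65 = 24.38 kips.
  Edge l_c = 1.125 − 0.6875/2 = 0.7812 → r_n = 15.23 kips; interior l_c = 1.875 − 0.6875 = 1.188 → r_n = 23.16 kips.
  R_n,bearing = 1·15.23 + 3·23.16 = 84.7 kips → 84.7 / 2 = 42.4 kips.
Bearing governs: 42.4 kips.

42.4 kips (bearing governs)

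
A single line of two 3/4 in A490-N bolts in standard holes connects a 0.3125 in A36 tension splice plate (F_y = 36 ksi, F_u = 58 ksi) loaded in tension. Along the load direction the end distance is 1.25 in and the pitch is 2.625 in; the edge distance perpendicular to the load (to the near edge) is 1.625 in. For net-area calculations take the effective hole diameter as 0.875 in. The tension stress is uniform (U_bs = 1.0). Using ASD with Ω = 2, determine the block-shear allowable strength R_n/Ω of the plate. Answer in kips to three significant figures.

23.8 kips

Shear plane L_v = 1.25 + 1·2.625 = 3.875 in; A_gv = 3.875 × 0.3125 = 1.211 in².
A_nv = (3.875 − 1.5·0.875) × 0.3125 = 0.8008 in².
A_nt = (1.625 − 0.5·0.875) × 0.3125 = 0.3711 in².
0.6 F_u A_nv = 27.87 kips; 0.6 F_y A_gv = 26.16 kips → shear yielding governs the shear term.
R_n = 26.16 + 1.0 × 58 × 0.3711 = 47.68 kips.
Allowable strength R_n/Ω = 47.68 / 2 = 23.8 kips.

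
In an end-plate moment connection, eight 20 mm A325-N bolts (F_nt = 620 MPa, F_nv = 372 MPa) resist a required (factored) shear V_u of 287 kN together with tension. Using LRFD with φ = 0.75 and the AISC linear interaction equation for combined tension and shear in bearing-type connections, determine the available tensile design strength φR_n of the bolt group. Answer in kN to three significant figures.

1040 kN

A_b = π·20²/4 = 314.2 mm²; f_rv = 287 × 1000 / (8 × 314.2) = 114.2 MPa.
F'_nt = 1.3 F_nt − (F_nt / φF_nv) f_rv = 1.3·620 − (620/(0.75·372))·114.2 = 552.2 MPa, capped at F_nt → F'_nt = 552.2 MPa.
R_n = F'_nt · A_b · n = 552.2 × 314.2 × 8 / 1000 = 1388 kN.
Design strength φR_n = 0.75 × 1388 = 1040 kN.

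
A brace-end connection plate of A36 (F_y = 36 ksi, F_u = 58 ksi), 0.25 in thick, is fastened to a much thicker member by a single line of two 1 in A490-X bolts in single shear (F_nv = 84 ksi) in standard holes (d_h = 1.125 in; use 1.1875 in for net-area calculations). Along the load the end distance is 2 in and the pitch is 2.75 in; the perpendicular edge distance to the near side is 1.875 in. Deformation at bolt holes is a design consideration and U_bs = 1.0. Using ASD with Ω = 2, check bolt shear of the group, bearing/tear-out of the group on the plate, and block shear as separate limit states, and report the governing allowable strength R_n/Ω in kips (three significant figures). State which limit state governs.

Bolt shear: A_b = π·1²/4 = 0.7854 in²; R_n = 84 × 0.7854 × 2 × 1 = 131.9 kips → 131.9 / 2 = 66 kips.
Bearing: edge l_c = 1.438, r_n = 25.01 kips; interior l_c = 1.625, r_n = 28.27 kips; R_n = 25.01 + 1·28.27 = 53.29 kips → 26.6 kips.
Block shear: A_gv = 1.188, A_nv = 0.7422, A_nt = 0.3203 in²; R_n = min(0.6F_uA_nv, 0.6F_yA_gv) + U_bs·F_u·A_nt = 44.23 kips → 22.1 kips.
Block shear governs: 22.1 kips.

22.1 kips (block shear governs)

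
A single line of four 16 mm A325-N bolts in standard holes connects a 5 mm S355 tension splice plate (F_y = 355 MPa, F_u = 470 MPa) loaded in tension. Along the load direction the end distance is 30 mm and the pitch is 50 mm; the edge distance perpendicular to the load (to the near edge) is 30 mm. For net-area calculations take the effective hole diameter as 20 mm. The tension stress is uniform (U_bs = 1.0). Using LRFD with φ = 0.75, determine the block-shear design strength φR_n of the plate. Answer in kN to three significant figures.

152 kN

Shear plane L_v = 30 + 3·50 = 180 mm; A_gv = 180 × 5 = 900 mm².
A_nv = (180 − 3.5·20) × 5 = 550 mm².
A_nt = (30 − 0.5·20) × 5 = 100 mm².
0.6 F_u A_nv = 155.1 kN; 0.6 F_y A_gv = 191.7 kN → shear rupture governs the shear term.
R_n = 155.1 + 1.0 × 470 × 100 / 1000 = 202.1 kN.
Design strength φR_n = 0.75 × 202.1 = 152 kN.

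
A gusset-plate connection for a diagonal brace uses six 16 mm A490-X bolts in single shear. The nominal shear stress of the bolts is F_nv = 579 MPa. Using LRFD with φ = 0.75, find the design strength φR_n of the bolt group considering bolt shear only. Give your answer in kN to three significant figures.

A_b = π × 16² / 4 = 201.1 mm².
R_n = F_nv · A_b · n · n_s = 579 × 201.1 × 6 × 1 / 1000 = 698.5 kN.
Design strength φR_n = 0.75 × 698.5 = 524 kN.

524 kN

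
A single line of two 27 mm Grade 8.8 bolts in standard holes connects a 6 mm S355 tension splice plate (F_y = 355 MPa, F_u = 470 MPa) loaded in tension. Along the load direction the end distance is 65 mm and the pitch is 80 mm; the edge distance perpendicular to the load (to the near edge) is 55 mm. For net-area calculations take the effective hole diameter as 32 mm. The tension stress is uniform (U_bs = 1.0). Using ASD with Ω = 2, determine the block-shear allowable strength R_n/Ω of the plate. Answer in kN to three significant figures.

Shear plane L_v = 65 + 1·80 = 145 mm; A_gv = 145 × 6 = 870 mm².
A_nv = (145 − 1.5·32) × 6 = 582 mm².
A_nt = (55 − 0.5·32) × 6 = 234 mm².
0.6 F_u A_nv = 164.1 kN; 0.6 F_y A_gv = 185.3 kN → shear rupture governs the shear term.
R_n = 164.1 + 1.0 × 470 × 234 / 1000 = 274.1 kN.
Allowable strength R_n/Ω = 274.1 / 2 = 137 kN.

137 kN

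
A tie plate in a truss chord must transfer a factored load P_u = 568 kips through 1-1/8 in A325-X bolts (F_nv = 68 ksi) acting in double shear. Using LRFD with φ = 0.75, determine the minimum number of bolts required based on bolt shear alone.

6 bolts

A_b = π·1.125²/4 = 0.994 in².
Per-bolt design strength φR_n = 0.75 × 68 × 0.994 × 2 = 101.4 kips.
n ≥ 568 / 101.4 = 5.602 → use 6 bolts.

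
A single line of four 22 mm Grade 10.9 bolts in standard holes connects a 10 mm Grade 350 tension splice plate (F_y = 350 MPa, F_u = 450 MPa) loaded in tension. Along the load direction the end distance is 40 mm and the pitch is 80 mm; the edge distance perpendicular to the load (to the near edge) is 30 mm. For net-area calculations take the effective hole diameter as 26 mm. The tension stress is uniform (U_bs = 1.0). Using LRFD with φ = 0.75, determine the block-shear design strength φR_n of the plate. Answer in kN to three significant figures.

Shear plane L_v = 40 + 3·80 = 280 mm; A_gv = 280 × 10 = 2800 mm².
A_nv = (280 − 3.5·26) × 10 = 1890 mm².
A_nt = (30 − 0.5·26) × 10 = 170 mm².
0.6 F_u A_nv = 510.3 kN; 0.6 F_y A_gv = 588 kN → shear rupture governs the shear term.
R_n = 510.3 + 1.0 × 450 × 170 / 1000 = 586.8 kN.
Design strength φR_n = 0.75 × 586.8 = 440 kN.

440 kN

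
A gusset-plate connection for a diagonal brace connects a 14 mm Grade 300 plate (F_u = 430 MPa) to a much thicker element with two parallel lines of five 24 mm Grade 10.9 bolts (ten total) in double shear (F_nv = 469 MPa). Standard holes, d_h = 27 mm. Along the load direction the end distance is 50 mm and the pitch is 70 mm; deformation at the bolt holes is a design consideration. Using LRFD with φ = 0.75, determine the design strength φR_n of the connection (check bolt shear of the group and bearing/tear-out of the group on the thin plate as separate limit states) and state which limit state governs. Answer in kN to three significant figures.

Bolt shear: A_b = π·24²/4 = 452.4 mm²; R_n = 469 × 452.4 × 10 × 2 / 1000 = 4243 kN → 0.75 × 4243 = 3180 kN.
Bearing (1.2 l_c t F_u ≤ 2.4 d t F_u): upper limit = 2.4·24·14·430 / 1000 = 346.8 kN.
  Edge l_c = 50 − 27/2 = 36.5 → r_n = 263.7 kN; interior l_c = 70 − 27 = 43 → r_n = 310.6 kN.
  R_n,bearing = 2·263.7 + 8·310.6 = 3012 kN → 0.75 × 3012 = 2260 kN.
Bearing governs: 2260 kN.

2260 kN (bearing governs)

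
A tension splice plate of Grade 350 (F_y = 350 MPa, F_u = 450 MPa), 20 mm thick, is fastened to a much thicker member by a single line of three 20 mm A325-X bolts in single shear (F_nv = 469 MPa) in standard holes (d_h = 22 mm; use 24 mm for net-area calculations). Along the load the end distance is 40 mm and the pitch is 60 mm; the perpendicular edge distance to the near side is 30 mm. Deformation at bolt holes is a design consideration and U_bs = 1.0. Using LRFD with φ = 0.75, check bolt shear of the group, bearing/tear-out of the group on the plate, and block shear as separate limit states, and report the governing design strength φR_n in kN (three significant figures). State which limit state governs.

Bolt shear: A_b = π·20²/4 = 314.2 mm²; R_n = 469 × 314.2 × 3 × 1 / 1000 = 442 kN → 0.75 × 442 = 332 kN.
Bearing: edge l_c = 29, r_n = 313.2 kN; interior l_c = 38, r_n = 410.4 kN; R_n = 313.2 + 2·410.4 = 1134 kN → 850 kN.
Block shear: A_gv = 3200, A_nv = 2000, A_nt = 360 mm²; R_n = min(0.6F_uA_nv, 0.6F_yA_gv) + U_bs·F_u·A_nt = 702 kN → 526 kN.
Bolt shear governs: 332 kN.

332 kN (bolt shear governs)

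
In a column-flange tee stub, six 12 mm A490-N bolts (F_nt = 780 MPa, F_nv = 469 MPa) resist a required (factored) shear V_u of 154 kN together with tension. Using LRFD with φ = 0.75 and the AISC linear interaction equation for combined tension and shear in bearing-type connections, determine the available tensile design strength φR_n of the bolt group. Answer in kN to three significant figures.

260 kN

A_b = π·12²/4 = 113.1 mm²; f_rv = 154 × 1000 / (6 × 113.1) = 226.9 MPa.
F'_nt = 1.3 F_nt − (F_nt / φF_nv) f_rv = 1.3·780 − (780/(0.75·469))·226.9 = 510.8 MPa, capped at F_nt → F'_nt = 510.8 MPa.
R_n = F'_nt · A_b · n = 510.8 × 113.1 × 6 / 1000 = 346.6 kN.
Design strength φR_n = 0.75 × 346.6 = 260 kN.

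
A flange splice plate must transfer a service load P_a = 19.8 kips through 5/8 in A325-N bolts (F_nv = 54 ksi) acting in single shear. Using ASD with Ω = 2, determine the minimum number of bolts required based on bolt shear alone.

A_b = π·0.625²/4 = 0.3068 in².
Per-bolt allowable strength R_n/Ω = 54 × 0.3068 × 1 / 2 = 8.283 kips.
n ≥ 19.8 / 8.283 = 2.39 → use 3 bolts.

3 bolts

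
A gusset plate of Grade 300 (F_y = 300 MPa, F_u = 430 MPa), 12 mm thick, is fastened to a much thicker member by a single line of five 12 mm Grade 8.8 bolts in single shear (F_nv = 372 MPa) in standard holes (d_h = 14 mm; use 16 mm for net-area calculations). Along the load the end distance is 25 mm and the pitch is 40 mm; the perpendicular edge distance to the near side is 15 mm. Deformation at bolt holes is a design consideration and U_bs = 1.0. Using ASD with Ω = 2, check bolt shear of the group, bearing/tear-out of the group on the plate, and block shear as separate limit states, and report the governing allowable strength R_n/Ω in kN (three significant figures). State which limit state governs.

Bolt shear: A_b = π·12²/4 = 113.1 mm²; R_n = 372 × 113.1 × 5 × 1 / 1000 = 210.4 kN → 210.4 / 2 = 105 kN.
Bearing: edge l_c = 18, r_n = 111.5 kN; interior l_c = 26, r_n = 148.6 kN; R_n = 111.5 + 4·148.6 = 705.9 kN → 353 kN.
Block shear: A_gv = 2220, A_nv = 1356, A_nt = 84 mm²; R_n = min(0.6F_uA_nv, 0.6F_yA_gv) + U_bs·F_u·A_nt = 386 kN → 193 kN.
Bolt shear governs: 105 kN.

105 kN (bolt shear governs)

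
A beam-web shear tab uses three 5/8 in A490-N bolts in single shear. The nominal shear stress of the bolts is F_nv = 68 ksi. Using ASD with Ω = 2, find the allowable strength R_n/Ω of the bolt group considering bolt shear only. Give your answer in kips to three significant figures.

A_b = π × 0.625² / 4 = 0.3068 in².
R_n = F_nv · A_b · n · n_s = 68 × 0.3068 × 3 × 1 = 62.59 kips.
Allowable strength R_n/Ω = 62.59 / 2 = 31.3 kips.

31.3 kips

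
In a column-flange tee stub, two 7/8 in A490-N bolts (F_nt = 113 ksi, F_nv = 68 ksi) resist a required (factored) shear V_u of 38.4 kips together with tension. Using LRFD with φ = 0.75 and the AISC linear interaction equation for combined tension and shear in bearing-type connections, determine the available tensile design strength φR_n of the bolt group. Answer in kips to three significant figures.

A_b = π·0.875²/4 = 0.6013 in²; f_rv = 38.4 / (2 × 0.6013) = 31.93 ksi.
F'_nt = 1.3 F_nt − (F_nt / φF_nv) f_rv = 1.3·113 − (113/(0.75·68))·31.93 = 76.15 ksi, capped at F_nt → F'_nt = 76.15 ksi.
R_n = F'_nt · A_b · n = 76.15 × 0.6013 × 2 = 91.59 kips.
Design strength φR_n = 0.75 × 91.59 = 68.7 kips.

68.7 kips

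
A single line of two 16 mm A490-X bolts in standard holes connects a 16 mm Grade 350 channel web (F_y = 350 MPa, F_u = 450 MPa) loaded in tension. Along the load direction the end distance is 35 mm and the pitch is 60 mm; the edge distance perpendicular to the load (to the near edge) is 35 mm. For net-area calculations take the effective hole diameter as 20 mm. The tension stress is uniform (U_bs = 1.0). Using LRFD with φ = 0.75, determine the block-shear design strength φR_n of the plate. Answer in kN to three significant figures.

346 kN

Shear plane L_v = 35 + 1·60 = 95 mm; A_gv = 95 × 16 = 1520 mm².
A_nv = (95 − 1.5·20) × 16 = 1040 mm².
A_nt = (35 − 0.5·20) × 16 = 400 mm².
0.6 F_u A_nv = 280.8 kN; 0.6 F_y A_gv = 319.2 kN → shear rupture governs the shear term.
R_n = 280.8 + 1.0 × 450 × 400 / 1000 = 460.8 kN.
Design strength φR_n = 0.75 × 460.8 = 346 kN.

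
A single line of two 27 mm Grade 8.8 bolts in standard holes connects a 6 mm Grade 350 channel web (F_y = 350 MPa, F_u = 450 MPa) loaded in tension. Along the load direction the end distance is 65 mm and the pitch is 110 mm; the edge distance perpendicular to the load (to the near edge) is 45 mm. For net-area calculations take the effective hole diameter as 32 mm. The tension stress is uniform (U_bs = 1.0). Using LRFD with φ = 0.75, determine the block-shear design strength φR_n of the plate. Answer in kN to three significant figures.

Shear plane L_v = 65 + 1·110 = 175 mm; A_gv = 175 × 6 = 1050 mm².
A_nv = (175 − 1.5·32) × 6 = 762 mm².
A_nt = (45 − 0.5·32) × 6 = 174 mm².
0.6 F_u A_nv = 205.7 kN; 0.6 F_y A_gv = 220.5 kN → shear rupture governs the shear term.
R_n = 205.7 + 1.0 × 450 × 174 / 1000 = 284 kN.
Design strength φR_n = 0.75 × 284 = 213 kN.

213 kN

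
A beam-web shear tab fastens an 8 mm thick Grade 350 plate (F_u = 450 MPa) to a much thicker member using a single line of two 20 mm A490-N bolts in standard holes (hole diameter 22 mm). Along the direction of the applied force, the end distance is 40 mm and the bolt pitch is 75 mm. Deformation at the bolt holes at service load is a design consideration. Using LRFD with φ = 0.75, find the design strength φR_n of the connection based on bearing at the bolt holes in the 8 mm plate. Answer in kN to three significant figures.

224 kN

Per bolt r_n = 1.2 l_c t F_u ≤ 2.4 d t F_u; upper limit = 2.4 × 20 × 8 × 450 / 1000 = 172.8 kN.
Edge bolt: l_c = 40 − 22/2 = 29 mm → 1.2 × 29 × 8 × 450 / 1000 = 125.3 → r_n = 125.3 kN.
Interior bolts: l_c = 75 − 22 = 53 mm → 1.2 × 53 × 8 × 450 / 1000 = 229 → r_n = 172.8 kN.
R_n = 1 × 125.3 + 1 × 172.8 = 298.1 kN.
Design strength φR_n = 0.75 × 298.1 = 224 kN.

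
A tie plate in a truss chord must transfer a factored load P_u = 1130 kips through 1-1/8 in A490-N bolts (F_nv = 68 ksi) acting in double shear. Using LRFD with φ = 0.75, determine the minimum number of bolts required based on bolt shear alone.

12 bolts

A_b = π·1.125²/4 = 0.994 in².
Per-bolt design strength φR_n = 0.75 × 68 × 0.994 × 2 = 101.4 kips.
n ≥ 1130 / 101.4 = 11.15 → use 12 bolts.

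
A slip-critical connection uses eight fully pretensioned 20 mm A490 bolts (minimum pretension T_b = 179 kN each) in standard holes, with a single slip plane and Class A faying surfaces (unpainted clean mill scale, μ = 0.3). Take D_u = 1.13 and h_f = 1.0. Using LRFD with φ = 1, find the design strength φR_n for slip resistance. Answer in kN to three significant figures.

R_n = μ · D_u · h_f · T_b · n_s · n_b = 0.3 × 1.13 × 1.0 × 179 × 1 × 8 = 485.4 kN.
Design strength φR_n = 1 × 485.4 = 485 kN.

485 kN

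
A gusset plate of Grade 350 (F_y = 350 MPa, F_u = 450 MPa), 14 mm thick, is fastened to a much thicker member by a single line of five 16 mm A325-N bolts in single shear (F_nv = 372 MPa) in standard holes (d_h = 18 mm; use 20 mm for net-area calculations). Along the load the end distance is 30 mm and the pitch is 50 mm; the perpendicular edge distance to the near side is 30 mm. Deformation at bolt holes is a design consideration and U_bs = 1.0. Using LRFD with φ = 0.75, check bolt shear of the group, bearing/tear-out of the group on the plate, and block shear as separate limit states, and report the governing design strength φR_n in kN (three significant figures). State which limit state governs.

Bolt shear: A_b = π·16²/4 = 201.1 mm²; R_n = 372 × 201.1 × 5 × 1 / 1000 = 374 kN → 0.75 × 374 = 280 kN.
Bearing: edge l_c = 21, r_n = 158.8 kN; interior l_c = 32, r_n = 241.9 kN; R_n = 158.8 + 4·241.9 = 1126 kN → 845 kN.
Block shear: A_gv = 3220, A_nv = 1960, A_nt = 280 mm²; R_n = min(0.6F_uA_nv, 0.6F_yA_gv) + U_bs·F_u·A_nt = 655.2 kN → 491 kN.
Bolt shear governs: 280 kN.

280 kN (bolt shear governs)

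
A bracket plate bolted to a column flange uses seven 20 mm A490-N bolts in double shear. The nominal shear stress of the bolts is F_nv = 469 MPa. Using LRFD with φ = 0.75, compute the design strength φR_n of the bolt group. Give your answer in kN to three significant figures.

1550 kN

A_b = π × 20² / 4 = 314.2 mm².
R_n = F_nv · A_b · n · n_s = 469 × 314.2 × 7 × 2 / 1000 = 2063 kN.
Design strength φR_n = 0.75 × 2063 = 1550 kN.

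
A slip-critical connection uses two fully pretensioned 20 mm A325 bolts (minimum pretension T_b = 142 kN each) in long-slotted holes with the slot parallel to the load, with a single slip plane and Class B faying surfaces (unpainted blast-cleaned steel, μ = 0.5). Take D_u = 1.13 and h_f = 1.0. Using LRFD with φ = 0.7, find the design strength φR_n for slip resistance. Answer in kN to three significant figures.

112 kN

R_n = μ · D_u · h_f · T_b · n_s · n_b = 0.5 × 1.13 × 1.0 × 142 × 1 × 2 = 160.5 kN.
Design strength φR_n = 0.7 × 160.5 = 112 kN.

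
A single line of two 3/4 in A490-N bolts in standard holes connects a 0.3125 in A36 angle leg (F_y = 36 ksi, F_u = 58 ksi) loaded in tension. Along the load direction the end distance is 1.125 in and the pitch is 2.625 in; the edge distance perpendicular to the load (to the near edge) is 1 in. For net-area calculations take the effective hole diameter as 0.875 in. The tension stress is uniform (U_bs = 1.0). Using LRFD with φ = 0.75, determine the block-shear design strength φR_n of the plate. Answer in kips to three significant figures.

26.6 kips

Shear plane L_v = 1.125 + 1·2.625 = 3.75 in; A_gv = 3.75 × 0.3125 = 1.172 in².
A_nv = (3.75 − 1.5·0.875) × 0.3125 = 0.7617 in².
A_nt = (1 − 0.5·0.875) × 0.3125 = 0.1758 in².
0.6 F_u A_nv = 26.51 kips; 0.6 F_y A_gv = 25.31 kips → shear yielding governs the shear term.
R_n = 25.31 + 1.0 × 58 × 0.1758 = 35.51 kips.
Design strength φR_n = 0.75 × 35.51 = 26.6 kips.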